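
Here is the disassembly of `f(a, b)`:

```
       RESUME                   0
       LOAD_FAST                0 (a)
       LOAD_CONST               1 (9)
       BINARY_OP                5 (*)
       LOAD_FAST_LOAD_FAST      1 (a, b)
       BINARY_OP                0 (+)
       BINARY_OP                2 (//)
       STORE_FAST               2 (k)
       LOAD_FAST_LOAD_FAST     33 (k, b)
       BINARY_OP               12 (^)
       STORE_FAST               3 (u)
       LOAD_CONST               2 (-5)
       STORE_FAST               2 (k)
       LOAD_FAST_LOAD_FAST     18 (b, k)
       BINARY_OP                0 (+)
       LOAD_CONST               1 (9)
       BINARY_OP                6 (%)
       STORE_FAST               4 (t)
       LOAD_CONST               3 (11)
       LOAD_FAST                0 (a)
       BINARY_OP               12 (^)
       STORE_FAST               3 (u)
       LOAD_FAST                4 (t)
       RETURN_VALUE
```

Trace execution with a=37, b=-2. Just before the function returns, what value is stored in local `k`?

LOAD_FAST a → push 37. Stack: [37]
LOAD_CONST → push 9. Stack: [37, 9]
BINARY_OP * → 37 * 9 = 333. Stack: [333]
LOAD_FAST_LOAD_FAST a,b → push 37,-2. Stack: [333, 37, -2]
BINARY_OP + → 37 + -2 = 35. Stack: [333, 35]
BINARY_OP // → 333 // 35 = 9. Stack: [9]
STORE_FAST k → k=9. Stack: []
LOAD_FAST_LOAD_FAST k,b → push 9,-2. Stack: [9, -2]
BINARY_OP ^ → 9 ^ -2 = -9. Stack: [-9]
STORE_FAST u → u=-9. Stack: []
LOAD_CONST → push -5. Stack: [-5]
STORE_FAST k → k=-5. Stack: []
LOAD_FAST_LOAD_FAST b,k → push -2,-5. Stack: [-2, -5]
BINARY_OP + → -2 + -5 = -7. Stack: [-7]
LOAD_CONST → push 9. Stack: [-7, 9]
BINARY_OP % → -7 % 9 = 2. Stack: [2]
STORE_FAST t → t=2. Stack: []
LOAD_CONST → push 11. Stack: [11]
LOAD_FAST a → push 37. Stack: [11, 37]
BINARY_OP ^ → 11 ^ 37 = 46. Stack: [46]
STORE_FAST u → u=46. Stack: []
LOAD_FAST t → push 2. Stack: [2]
RETURN_VALUE → return 2.

-5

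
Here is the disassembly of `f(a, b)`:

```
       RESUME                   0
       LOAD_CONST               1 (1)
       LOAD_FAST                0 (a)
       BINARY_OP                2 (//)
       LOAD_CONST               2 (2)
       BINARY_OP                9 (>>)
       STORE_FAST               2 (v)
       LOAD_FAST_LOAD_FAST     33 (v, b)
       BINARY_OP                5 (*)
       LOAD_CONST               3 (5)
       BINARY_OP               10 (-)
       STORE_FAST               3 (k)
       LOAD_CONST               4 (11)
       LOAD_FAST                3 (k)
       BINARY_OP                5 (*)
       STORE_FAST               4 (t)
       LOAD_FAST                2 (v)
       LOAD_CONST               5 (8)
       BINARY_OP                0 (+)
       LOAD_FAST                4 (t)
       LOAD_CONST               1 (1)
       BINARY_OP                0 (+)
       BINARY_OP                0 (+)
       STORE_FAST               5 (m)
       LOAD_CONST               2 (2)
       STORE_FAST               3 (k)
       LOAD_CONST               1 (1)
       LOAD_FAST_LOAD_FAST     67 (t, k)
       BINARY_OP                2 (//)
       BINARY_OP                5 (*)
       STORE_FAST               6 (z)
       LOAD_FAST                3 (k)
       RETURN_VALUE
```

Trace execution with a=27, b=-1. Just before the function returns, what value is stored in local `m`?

-46

LOAD_CONST → push 1. Stack: [1]
LOAD_FAST a → push 27. Stack: [1, 27]
BINARY_OP // → 1 // 27 = 0. Stack: [0]
LOAD_CONST → push 2. Stack: [0, 2]
BINARY_OP >> → 0 >> 2 = 0. Stack: [0]
STORE_FAST v → v=0. Stack: []
LOAD_FAST_LOAD_FAST v,b → push 0,-1. Stack: [0, -1]
BINARY_OP * → 0 * -1 = 0. Stack: [0]
LOAD_CONST → push 5. Stack: [0, 5]
BINARY_OP - → 0 - 5 = -5. Stack: [-5]
STORE_FAST k → k=-5. Stack: []
LOAD_CONST → push 11. Stack: [11]
LOAD_FAST k → push -5. Stack: [11, -5]
BINARY_OP * → 11 * -5 = -55. Stack: [-55]
STORE_FAST t → t=-55. Stack: []
LOAD_FAST v → push 0. Stack: [0]
LOAD_CONST → push 8. Stack: [0, 8]
BINARY_OP + → 0 + 8 = 8. Stack: [8]
LOAD_FAST t → push -55. Stack: [8, -55]
LOAD_CONST → push 1. Stack: [8, -55, 1]
BINARY_OP + → -55 + 1 = -54. Stack: [8, -54]
BINARY_OP + → 8 + -54 = -46. Stack: [-46]
STORE_FAST m → m=-46. Stack: []
LOAD_CONST → push 2. Stack: [2]
STORE_FAST k → k=2. Stack: []
LOAD_CONST → push 1. Stack: [1]
LOAD_FAST_LOAD_FAST t,k → push -55,2. Stack: [1, -55, 2]
BINARY_OP // → -55 // 2 = -28. Stack: [1, -28]
BINARY_OP * → 1 * -28 = -28. Stack: [-28]
STORE_FAST z → z=-28. Stack: []
LOAD_FAST k → push 2. Stack: [2]
RETURN_VALUE → return 2.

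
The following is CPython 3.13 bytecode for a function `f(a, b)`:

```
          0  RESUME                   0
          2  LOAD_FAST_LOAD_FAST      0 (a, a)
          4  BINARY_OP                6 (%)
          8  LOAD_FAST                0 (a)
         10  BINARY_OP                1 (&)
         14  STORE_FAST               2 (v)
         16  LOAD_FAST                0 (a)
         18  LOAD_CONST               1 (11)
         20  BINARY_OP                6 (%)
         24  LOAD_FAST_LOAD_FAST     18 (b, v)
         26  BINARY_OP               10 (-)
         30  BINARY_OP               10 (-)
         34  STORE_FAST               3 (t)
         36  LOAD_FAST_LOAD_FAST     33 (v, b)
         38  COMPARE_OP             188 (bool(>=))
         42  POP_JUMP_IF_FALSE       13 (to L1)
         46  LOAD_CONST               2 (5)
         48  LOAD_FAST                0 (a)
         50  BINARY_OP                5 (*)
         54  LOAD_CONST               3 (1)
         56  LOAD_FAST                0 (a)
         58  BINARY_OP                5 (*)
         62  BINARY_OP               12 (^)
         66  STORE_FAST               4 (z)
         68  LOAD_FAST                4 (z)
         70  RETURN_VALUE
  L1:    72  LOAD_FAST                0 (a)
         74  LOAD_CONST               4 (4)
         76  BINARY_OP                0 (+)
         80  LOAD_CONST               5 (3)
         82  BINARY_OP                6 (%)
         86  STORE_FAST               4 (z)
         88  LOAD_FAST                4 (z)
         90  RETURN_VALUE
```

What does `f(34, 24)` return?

LOAD_FAST_LOAD_FAST a,a → push 34,34. Stack: [34, 34]
BINARY_OP % → 34 % 34 = 0. Stack: [0]
LOAD_FAST a → push 34. Stack: [0, 34]
BINARY_OP & → 0 & 34 = 0. Stack: [0]
STORE_FAST v → v=0. Stack: []
LOAD_FAST a → push 34. Stack: [34]
LOAD_CONST → push 11. Stack: [34, 11]
BINARY_OP % → 34 % 11 = 1. Stack: [1]
LOAD_FAST_LOAD_FAST b,v → push 24,0. Stack: [1, 24, 0]
BINARY_OP - → 24 - 0 = 24. Stack: [1, 24]
BINARY_OP - → 1 - 24 = -23. Stack: [-23]
STORE_FAST t → t=-23. Stack: []
LOAD_FAST_LOAD_FAST v,b → push 0,24. Stack: [0, 24]
COMPARE_OP bool(>=) → 0 vs 24 = False. Stack: [False]
POP_JUMP_IF_FALSE → pop False; jump. Stack: []
LOAD_FAST a → push 34. Stack: [34]
LOAD_CONST → push 4. Stack: [34, 4]
BINARY_OP + → 34 + 4 = 38. Stack: [38]
LOAD_CONST → push 3. Stack: [38, 3]
BINARY_OP % → 38 % 3 = 2. Stack: [2]
STORE_FAST z → z=2. Stack: []
LOAD_FAST z → push 2. Stack: [2]
RETURN_VALUE → return 2.

2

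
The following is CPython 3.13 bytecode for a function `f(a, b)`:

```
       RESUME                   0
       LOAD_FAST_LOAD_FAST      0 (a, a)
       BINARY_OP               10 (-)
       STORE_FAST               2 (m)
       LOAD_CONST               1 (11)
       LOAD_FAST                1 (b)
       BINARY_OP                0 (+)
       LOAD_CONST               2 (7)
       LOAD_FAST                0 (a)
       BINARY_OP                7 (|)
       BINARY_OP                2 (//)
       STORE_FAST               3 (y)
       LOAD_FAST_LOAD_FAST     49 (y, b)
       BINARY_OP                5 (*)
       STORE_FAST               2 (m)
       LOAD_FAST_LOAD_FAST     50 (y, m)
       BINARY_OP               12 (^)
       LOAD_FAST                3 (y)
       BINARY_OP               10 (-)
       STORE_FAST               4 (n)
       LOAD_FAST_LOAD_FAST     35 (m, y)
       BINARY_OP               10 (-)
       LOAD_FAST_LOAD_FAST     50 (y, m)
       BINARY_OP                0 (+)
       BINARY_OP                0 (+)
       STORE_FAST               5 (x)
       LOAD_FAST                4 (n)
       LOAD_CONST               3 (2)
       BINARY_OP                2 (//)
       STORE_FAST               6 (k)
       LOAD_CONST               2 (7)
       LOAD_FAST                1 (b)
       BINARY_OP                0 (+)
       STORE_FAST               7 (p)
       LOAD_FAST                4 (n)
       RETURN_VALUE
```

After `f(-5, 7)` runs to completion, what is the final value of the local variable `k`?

63

LOAD_FAST_LOAD_FAST a,a → push -5,-5. Stack: [-5, -5]
BINARY_OP - → -5 - -5 = 0. Stack: [0]
STORE_FAST m → m=0. Stack: []
LOAD_CONST → push 11. Stack: [11]
LOAD_FAST b → push 7. Stack: [11, 7]
BINARY_OP + → 11 + 7 = 18. Stack: [18]
LOAD_CONST → push 7. Stack: [18, 7]
LOAD_FAST a → push -5. Stack: [18, 7, -5]
BINARY_OP | → 7 | -5 = -1. Stack: [18, -1]
BINARY_OP // → 18 // -1 = -18. Stack: [-18]
STORE_FAST y → y=-18. Stack: []
LOAD_FAST_LOAD_FAST y,b → push -18,7. Stack: [-18, 7]
BINARY_OP * → -18 * 7 = -126. Stack: [-126]
STORE_FAST m → m=-126. Stack: []
LOAD_FAST_LOAD_FAST y,m → push -18,-126. Stack: [-18, -126]
BINARY_OP ^ → -18 ^ -126 = 108. Stack: [108]
LOAD_FAST y → push -18. Stack: [108, -18]
BINARY_OP - → 108 - -18 = 126. Stack: [126]
STORE_FAST n → n=126. Stack: []
LOAD_FAST_LOAD_FAST m,y → push -126,-18. Stack: [-126, -18]
BINARY_OP - → -126 - -18 = -108. Stack: [-108]
LOAD_FAST_LOAD_FAST y,m → push -18,-126. Stack: [-108, -18, -126]
BINARY_OP + → -18 + -126 = -144. Stack: [-108, -144]
BINARY_OP + → -108 + -144 = -252. Stack: [-252]
STORE_FAST x → x=-252. Stack: []
LOAD_FAST n → push 126. Stack: [126]
LOAD_CONST → push 2. Stack: [126, 2]
BINARY_OP // → 126 // 2 = 63. Stack: [63]
STORE_FAST k → k=63. Stack: []
LOAD_CONST → push 7. Stack: [7]
LOAD_FAST b → push 7. Stack: [7, 7]
BINARY_OP + → 7 + 7 = 14. Stack: [14]
STORE_FAST p → p=14. Stack: []
LOAD_FAST n → push 126. Stack: [126]
RETURN_VALUE → return 126.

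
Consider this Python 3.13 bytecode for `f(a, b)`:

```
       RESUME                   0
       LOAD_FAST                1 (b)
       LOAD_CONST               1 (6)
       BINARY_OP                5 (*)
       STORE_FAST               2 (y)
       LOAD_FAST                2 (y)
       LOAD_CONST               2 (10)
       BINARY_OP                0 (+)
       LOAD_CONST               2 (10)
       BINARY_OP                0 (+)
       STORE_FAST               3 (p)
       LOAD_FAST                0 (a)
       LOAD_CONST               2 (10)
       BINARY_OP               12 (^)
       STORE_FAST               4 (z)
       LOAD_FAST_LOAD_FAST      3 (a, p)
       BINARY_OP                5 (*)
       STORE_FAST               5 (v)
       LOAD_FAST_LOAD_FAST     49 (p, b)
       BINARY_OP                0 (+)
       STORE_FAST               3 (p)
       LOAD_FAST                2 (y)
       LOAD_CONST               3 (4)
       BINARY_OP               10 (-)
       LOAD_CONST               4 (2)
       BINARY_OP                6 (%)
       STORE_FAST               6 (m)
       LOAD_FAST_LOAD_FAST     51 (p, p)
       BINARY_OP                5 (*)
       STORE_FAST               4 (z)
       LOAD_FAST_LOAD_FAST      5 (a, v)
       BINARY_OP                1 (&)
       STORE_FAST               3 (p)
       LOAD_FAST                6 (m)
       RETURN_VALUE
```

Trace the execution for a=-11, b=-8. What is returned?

0

LOAD_FAST b → push -8. Stack: [-8]
LOAD_CONST → push 6. Stack: [-8, 6]
BINARY_OP * → -8 * 6 = -48. Stack: [-48]
STORE_FAST y → y=-48. Stack: []
LOAD_FAST y → push -48. Stack: [-48]
LOAD_CONST → push 10. Stack: [-48, 10]
BINARY_OP + → -48 + 10 = -38. Stack: [-38]
LOAD_CONST → push 10. Stack: [-38, 10]
BINARY_OP + → -38 + 10 = -28. Stack: [-28]
STORE_FAST p → p=-28. Stack: []
LOAD_FAST a → push -11. Stack: [-11]
LOAD_CONST → push 10. Stack: [-11, 10]
BINARY_OP ^ → -11 ^ 10 = -1. Stack: [-1]
STORE_FAST z → z=-1. Stack: []
LOAD_FAST_LOAD_FAST a,p → push -11,-28. Stack: [-11, -28]
BINARY_OP * → -11 * -28 = 308. Stack: [308]
STORE_FAST v → v=308. Stack: []
LOAD_FAST_LOAD_FAST p,b → push -28,-8. Stack: [-28, -8]
BINARY_OP + → -28 + -8 = -36. Stack: [-36]
STORE_FAST p → p=-36. Stack: []
LOAD_FAST y → push -48. Stack: [-48]
LOAD_CONST → push 4. Stack: [-48, 4]
BINARY_OP - → -48 - 4 = -52. Stack: [-52]
LOAD_CONST → push 2. Stack: [-52, 2]
BINARY_OP % → -52 % 2 = 0. Stack: [0]
STORE_FAST m → m=0. Stack: []
LOAD_FAST_LOAD_FAST p,p → push -36,-36. Stack: [-36, -36]
BINARY_OP * → -36 * -36 = 1296. Stack: [1296]
STORE_FAST z → z=1296. Stack: []
LOAD_FAST_LOAD_FAST a,v → push -11,308. Stack: [-11, 308]
BINARY_OP & → -11 & 308 = 308. Stack: [308]
STORE_FAST p → p=308. Stack: []
LOAD_FAST m → push 0. Stack: [0]
RETURN_VALUE → return 0.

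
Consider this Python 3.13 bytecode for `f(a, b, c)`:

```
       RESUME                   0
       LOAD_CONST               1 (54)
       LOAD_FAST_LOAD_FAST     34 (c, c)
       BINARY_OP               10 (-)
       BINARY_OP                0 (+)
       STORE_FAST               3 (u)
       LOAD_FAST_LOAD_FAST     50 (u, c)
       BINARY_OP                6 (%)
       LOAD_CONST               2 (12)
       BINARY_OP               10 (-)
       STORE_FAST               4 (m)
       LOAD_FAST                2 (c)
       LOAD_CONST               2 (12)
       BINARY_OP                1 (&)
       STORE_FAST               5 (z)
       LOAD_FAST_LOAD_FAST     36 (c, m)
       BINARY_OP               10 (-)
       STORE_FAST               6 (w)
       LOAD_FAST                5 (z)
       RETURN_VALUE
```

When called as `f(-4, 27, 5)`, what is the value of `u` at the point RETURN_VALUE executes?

LOAD_CONST → push 54. Stack: [54]
LOAD_FAST_LOAD_FAST c,c → push 5,5. Stack: [54, 5, 5]
BINARY_OP - → 5 - 5 = 0. Stack: [54, 0]
BINARY_OP + → 54 + 0 = 54. Stack: [54]
STORE_FAST u → u=54. Stack: []
LOAD_FAST_LOAD_FAST u,c → push 54,5. Stack: [54, 5]
BINARY_OP % → 54 % 5 = 4. Stack: [4]
LOAD_CONST → push 12. Stack: [4, 12]
BINARY_OP - → 4 - 12 = -8. Stack: [-8]
STORE_FAST m → m=-8. Stack: []
LOAD_FAST c → push 5. Stack: [5]
LOAD_CONST → push 12. Stack: [5, 12]
BINARY_OP & → 5 & 12 = 4. Stack: [4]
STORE_FAST z → z=4. Stack: []
LOAD_FAST_LOAD_FAST c,m → push 5,-8. Stack: [5, -8]
BINARY_OP - → 5 - -8 = 13. Stack: [13]
STORE_FAST w → w=13. Stack: []
LOAD_FAST z → push 4. Stack: [4]
RETURN_VALUE → return 4.

54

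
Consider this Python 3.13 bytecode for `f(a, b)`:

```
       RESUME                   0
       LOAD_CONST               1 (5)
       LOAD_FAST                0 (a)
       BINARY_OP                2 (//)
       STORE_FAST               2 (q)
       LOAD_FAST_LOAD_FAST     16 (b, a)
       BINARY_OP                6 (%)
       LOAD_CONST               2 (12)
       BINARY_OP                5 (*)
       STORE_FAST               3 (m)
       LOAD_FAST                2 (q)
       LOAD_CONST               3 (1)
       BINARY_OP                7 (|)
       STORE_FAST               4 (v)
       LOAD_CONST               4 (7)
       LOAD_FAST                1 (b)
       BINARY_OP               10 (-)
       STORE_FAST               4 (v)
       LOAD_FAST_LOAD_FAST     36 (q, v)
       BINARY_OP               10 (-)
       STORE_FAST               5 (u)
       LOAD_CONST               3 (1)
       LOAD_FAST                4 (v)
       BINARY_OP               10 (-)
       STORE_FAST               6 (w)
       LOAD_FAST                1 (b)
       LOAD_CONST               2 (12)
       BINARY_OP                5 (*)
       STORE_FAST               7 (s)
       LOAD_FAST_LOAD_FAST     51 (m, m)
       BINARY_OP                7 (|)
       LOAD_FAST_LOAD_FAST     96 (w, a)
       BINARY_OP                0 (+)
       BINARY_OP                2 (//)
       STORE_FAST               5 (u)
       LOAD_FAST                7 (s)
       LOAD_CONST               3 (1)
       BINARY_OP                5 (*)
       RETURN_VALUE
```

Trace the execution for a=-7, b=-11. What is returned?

-132

LOAD_CONST → push 5. Stack: [5]
LOAD_FAST a → push -7. Stack: [5, -7]
BINARY_OP // → 5 // -7 = -1. Stack: [-1]
STORE_FAST q → q=-1. Stack: []
LOAD_FAST_LOAD_FAST b,a → push -11,-7. Stack: [-11, -7]
BINARY_OP % → -11 % -7 = -4. Stack: [-4]
LOAD_CONST → push 12. Stack: [-4, 12]
BINARY_OP * → -4 * 12 = -48. Stack: [-48]
STORE_FAST m → m=-48. Stack: []
LOAD_FAST q → push -1. Stack: [-1]
LOAD_CONST → push 1. Stack: [-1, 1]
BINARY_OP | → -1 | 1 = -1. Stack: [-1]
STORE_FAST v → v=-1. Stack: []
LOAD_CONST → push 7. Stack: [7]
LOAD_FAST b → push -11. Stack: [7, -11]
BINARY_OP - → 7 - -11 = 18. Stack: [18]
STORE_FAST v → v=18. Stack: []
LOAD_FAST_LOAD_FAST q,v → push -1,18. Stack: [-1, 18]
BINARY_OP - → -1 - 18 = -19. Stack: [-19]
STORE_FAST u → u=-19. Stack: []
LOAD_CONST → push 1. Stack: [1]
LOAD_FAST v → push 18. Stack: [1, 18]
BINARY_OP - → 1 - 18 = -17. Stack: [-17]
STORE_FAST w → w=-17. Stack: []
LOAD_FAST b → push -11. Stack: [-11]
LOAD_CONST → push 12. Stack: [-11, 12]
BINARY_OP * → -11 * 12 = -132. Stack: [-132]
STORE_FAST s → s=-132. Stack: []
LOAD_FAST_LOAD_FAST m,m → push -48,-48. Stack: [-48, -48]
BINARY_OP | → -48 | -48 = -48. Stack: [-48]
LOAD_FAST_LOAD_FAST w,a → push -17,-7. Stack: [-48, -17, -7]
BINARY_OP + → -17 + -7 = -24. Stack: [-48, -24]
BINARY_OP // → -48 // -24 = 2. Stack: [2]
STORE_FAST u → u=2. Stack: []
LOAD_FAST s → push -132. Stack: [-132]
LOAD_CONST → push 1. Stack: [-132, 1]
BINARY_OP * → -132 * 1 = -132. Stack: [-132]
RETURN_VALUE → return -132.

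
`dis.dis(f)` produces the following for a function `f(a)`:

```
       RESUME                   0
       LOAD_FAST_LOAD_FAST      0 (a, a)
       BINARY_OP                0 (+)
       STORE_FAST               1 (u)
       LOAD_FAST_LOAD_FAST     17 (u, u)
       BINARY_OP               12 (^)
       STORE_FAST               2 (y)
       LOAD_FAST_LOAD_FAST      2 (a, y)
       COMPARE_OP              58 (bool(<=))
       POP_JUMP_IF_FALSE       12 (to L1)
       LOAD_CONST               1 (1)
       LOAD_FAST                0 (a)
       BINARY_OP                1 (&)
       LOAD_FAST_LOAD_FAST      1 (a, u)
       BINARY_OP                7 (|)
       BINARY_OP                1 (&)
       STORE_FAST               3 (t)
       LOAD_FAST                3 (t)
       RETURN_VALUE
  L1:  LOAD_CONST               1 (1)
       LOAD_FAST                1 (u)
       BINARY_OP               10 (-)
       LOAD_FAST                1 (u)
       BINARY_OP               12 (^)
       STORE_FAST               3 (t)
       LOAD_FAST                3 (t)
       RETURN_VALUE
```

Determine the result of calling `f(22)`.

-7

LOAD_FAST_LOAD_FAST a,a → push 22,22. Stack: [22, 22]
BINARY_OP + → 22 + 22 = 44. Stack: [44]
STORE_FAST u → u=44. Stack: []
LOAD_FAST_LOAD_FAST u,u → push 44,44. Stack: [44, 44]
BINARY_OP ^ → 44 ^ 44 = 0. Stack: [0]
STORE_FAST y → y=0. Stack: []
LOAD_FAST_LOAD_FAST a,y → push 22,0. Stack: [22, 0]
COMPARE_OP bool(<=) → 22 vs 0 = False. Stack: [False]
POP_JUMP_IF_FALSE → pop False; jump. Stack: []
LOAD_CONST → push 1. Stack: [1]
LOAD_FAST u → push 44. Stack: [1, 44]
BINARY_OP - → 1 - 44 = -43. Stack: [-43]
LOAD_FAST u → push 44. Stack: [-43, 44]
BINARY_OP ^ → -43 ^ 44 = -7. Stack: [-7]
STORE_FAST t → t=-7. Stack: []
LOAD_FAST t → push -7. Stack: [-7]
RETURN_VALUE → return -7.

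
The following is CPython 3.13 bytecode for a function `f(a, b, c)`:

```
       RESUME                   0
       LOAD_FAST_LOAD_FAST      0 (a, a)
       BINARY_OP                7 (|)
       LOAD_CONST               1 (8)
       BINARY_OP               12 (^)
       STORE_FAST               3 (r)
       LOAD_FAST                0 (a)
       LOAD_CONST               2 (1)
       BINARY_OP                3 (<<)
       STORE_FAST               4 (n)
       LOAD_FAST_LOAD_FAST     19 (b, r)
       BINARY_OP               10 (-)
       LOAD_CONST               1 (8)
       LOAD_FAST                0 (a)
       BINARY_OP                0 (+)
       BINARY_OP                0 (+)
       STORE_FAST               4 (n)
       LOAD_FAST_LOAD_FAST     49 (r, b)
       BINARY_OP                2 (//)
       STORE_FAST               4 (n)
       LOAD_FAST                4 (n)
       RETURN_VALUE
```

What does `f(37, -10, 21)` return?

LOAD_FAST_LOAD_FAST a,a → push 37,37. Stack: [37, 37]
BINARY_OP | → 37 | 37 = 37. Stack: [37]
LOAD_CONST → push 8. Stack: [37, 8]
BINARY_OP ^ → 37 ^ 8 = 45. Stack: [45]
STORE_FAST r → r=45. Stack: []
LOAD_FAST a → push 37. Stack: [37]
LOAD_CONST → push 1. Stack: [37, 1]
BINARY_OP << → 37 << 1 = 74. Stack: [74]
STORE_FAST n → n=74. Stack: []
LOAD_FAST_LOAD_FAST b,r → push -10,45. Stack: [-10, 45]
BINARY_OP - → -10 - 45 = -55. Stack: [-55]
LOAD_CONST → push 8. Stack: [-55, 8]
LOAD_FAST a → push 37. Stack: [-55, 8, 37]
BINARY_OP + → 8 + 37 = 45. Stack: [-55, 45]
BINARY_OP + → -55 + 45 = -10. Stack: [-10]
STORE_FAST n → n=-10. Stack: []
LOAD_FAST_LOAD_FAST r,b → push 45,-10. Stack: [45, -10]
BINARY_OP // → 45 // -10 = -5. Stack: [-5]
STORE_FAST n → n=-5. Stack: []
LOAD_FAST n → push -5. Stack: [-5]
RETURN_VALUE → return -5.

-5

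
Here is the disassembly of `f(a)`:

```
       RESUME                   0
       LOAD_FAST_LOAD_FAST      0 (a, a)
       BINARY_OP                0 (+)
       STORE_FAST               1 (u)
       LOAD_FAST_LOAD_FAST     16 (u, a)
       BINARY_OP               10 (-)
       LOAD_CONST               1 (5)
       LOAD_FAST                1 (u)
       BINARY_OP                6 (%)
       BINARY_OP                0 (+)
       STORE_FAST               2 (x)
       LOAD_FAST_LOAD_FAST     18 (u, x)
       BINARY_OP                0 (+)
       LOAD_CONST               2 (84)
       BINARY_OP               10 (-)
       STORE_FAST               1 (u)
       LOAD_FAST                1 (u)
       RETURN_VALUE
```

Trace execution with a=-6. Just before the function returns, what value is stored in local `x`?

LOAD_FAST_LOAD_FAST a,a → push -6,-6. Stack: [-6, -6]
BINARY_OP + → -6 + -6 = -12. Stack: [-12]
STORE_FAST u → u=-12. Stack: []
LOAD_FAST_LOAD_FAST u,a → push -12,-6. Stack: [-12, -6]
BINARY_OP - → -12 - -6 = -6. Stack: [-6]
LOAD_CONST → push 5. Stack: [-6, 5]
LOAD_FAST u → push -12. Stack: [-6, 5, -12]
BINARY_OP % → 5 % -12 = -7. Stack: [-6, -7]
BINARY_OP + → -6 + -7 = -13. Stack: [-13]
STORE_FAST x → x=-13. Stack: []
LOAD_FAST_LOAD_FAST u,x → push -12,-13. Stack: [-12, -13]
BINARY_OP + → -12 + -13 = -25. Stack: [-25]
LOAD_CONST → push 84. Stack: [-25, 84]
BINARY_OP - → -25 - 84 = -109. Stack: [-109]
STORE_FAST u → u=-109. Stack: []
LOAD_FAST u → push -109. Stack: [-109]
RETURN_VALUE → return -109.

-13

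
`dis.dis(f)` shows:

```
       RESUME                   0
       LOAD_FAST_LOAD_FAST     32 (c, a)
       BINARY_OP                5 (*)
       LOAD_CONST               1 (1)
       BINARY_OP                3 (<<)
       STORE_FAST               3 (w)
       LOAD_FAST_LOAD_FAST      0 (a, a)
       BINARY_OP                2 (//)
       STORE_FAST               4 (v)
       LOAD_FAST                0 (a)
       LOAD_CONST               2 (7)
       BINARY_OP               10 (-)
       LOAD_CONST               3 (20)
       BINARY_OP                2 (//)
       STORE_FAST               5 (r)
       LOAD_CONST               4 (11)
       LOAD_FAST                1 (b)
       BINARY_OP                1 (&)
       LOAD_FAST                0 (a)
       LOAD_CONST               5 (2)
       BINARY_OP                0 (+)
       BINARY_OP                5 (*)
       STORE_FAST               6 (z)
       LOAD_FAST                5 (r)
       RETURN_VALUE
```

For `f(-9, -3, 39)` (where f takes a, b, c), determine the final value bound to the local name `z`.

LOAD_FAST_LOAD_FAST c,a → push 39,-9. Stack: [39, -9]
BINARY_OP * → 39 * -9 = -351. Stack: [-351]
LOAD_CONST → push 1. Stack: [-351, 1]
BINARY_OP << → -351 << 1 = -702. Stack: [-702]
STORE_FAST w → w=-702. Stack: []
LOAD_FAST_LOAD_FAST a,a → push -9,-9. Stack: [-9, -9]
BINARY_OP // → -9 // -9 = 1. Stack: [1]
STORE_FAST v → v=1. Stack: []
LOAD_FAST a → push -9. Stack: [-9]
LOAD_CONST → push 7. Stack: [-9, 7]
BINARY_OP - → -9 - 7 = -16. Stack: [-16]
LOAD_CONST → push 20. Stack: [-16, 20]
BINARY_OP // → -16 // 20 = -1. Stack: [-1]
STORE_FAST r → r=-1. Stack: []
LOAD_CONST → push 11. Stack: [11]
LOAD_FAST b → push -3. Stack: [11, -3]
BINARY_OP & → 11 & -3 = 9. Stack: [9]
LOAD_FAST a → push -9. Stack: [9, -9]
LOAD_CONST → push 2. Stack: [9, -9, 2]
BINARY_OP + → -9 + 2 = -7. Stack: [9, -7]
BINARY_OP * → 9 * -7 = -63. Stack: [-63]
STORE_FAST z → z=-63. Stack: []
LOAD_FAST r → push -1. Stack: [-1]
RETURN_VALUE → return -1.

-63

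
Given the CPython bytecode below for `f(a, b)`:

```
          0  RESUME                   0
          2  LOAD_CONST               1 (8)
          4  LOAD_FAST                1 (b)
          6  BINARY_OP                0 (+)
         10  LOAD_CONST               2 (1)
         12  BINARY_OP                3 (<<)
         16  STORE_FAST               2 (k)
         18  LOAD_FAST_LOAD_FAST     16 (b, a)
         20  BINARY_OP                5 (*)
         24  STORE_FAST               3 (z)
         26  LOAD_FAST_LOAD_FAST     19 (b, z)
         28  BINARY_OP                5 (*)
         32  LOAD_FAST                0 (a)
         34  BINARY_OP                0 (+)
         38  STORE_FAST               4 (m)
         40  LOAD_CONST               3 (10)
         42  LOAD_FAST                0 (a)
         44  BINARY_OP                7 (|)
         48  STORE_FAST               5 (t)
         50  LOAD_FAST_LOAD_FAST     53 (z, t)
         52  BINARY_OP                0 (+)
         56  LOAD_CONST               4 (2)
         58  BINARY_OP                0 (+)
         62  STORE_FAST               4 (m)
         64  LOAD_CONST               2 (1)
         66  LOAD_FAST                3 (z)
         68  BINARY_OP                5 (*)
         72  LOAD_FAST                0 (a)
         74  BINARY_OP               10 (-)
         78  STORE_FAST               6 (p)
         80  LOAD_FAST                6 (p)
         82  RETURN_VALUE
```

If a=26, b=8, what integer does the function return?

LOAD_CONST → push 8. Stack: [8]
LOAD_FAST b → push 8. Stack: [8, 8]
BINARY_OP + → 8 + 8 = 16. Stack: [16]
LOAD_CONST → push 1. Stack: [16, 1]
BINARY_OP << → 16 << 1 = 32. Stack: [32]
STORE_FAST k → k=32. Stack: []
LOAD_FAST_LOAD_FAST b,a → push 8,26. Stack: [8, 26]
BINARY_OP * → 8 * 26 = 208. Stack: [208]
STORE_FAST z → z=208. Stack: []
LOAD_FAST_LOAD_FAST b,z → push 8,208. Stack: [8, 208]
BINARY_OP * → 8 * 208 = 1664. Stack: [1664]
LOAD_FAST a → push 26. Stack: [1664, 26]
BINARY_OP + → 1664 + 26 = 1690. Stack: [1690]
STORE_FAST m → m=1690. Stack: []
LOAD_CONST → push 10. Stack: [10]
LOAD_FAST a → push 26. Stack: [10, 26]
BINARY_OP | → 10 | 26 = 26. Stack: [26]
STORE_FAST t → t=26. Stack: []
LOAD_FAST_LOAD_FAST z,t → push 208,26. Stack: [208, 26]
BINARY_OP + → 208 + 26 = 234. Stack: [234]
LOAD_CONST → push 2. Stack: [234, 2]
BINARY_OP + → 234 + 2 = 236. Stack: [236]
STORE_FAST m → m=236. Stack: []
LOAD_CONST → push 1. Stack: [1]
LOAD_FAST z → push 208. Stack: [1, 208]
BINARY_OP * → 1 * 208 = 208. Stack: [208]
LOAD_FAST a → push 26. Stack: [208, 26]
BINARY_OP - → 208 - 26 = 182. Stack: [182]
STORE_FAST p → p=182. Stack: []
LOAD_FAST p → push 182. Stack: [182]
RETURN_VALUE → return 182.

182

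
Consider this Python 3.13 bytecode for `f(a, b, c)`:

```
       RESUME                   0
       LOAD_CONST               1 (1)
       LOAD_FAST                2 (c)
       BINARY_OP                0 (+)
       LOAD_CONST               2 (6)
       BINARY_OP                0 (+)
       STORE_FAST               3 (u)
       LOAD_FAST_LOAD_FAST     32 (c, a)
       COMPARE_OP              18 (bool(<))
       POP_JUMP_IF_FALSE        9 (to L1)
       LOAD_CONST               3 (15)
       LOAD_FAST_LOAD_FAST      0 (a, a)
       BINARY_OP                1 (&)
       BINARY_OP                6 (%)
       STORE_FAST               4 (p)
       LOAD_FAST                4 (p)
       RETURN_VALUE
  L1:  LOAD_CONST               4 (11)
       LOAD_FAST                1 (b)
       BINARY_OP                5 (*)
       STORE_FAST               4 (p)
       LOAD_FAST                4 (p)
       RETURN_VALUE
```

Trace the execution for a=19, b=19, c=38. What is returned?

LOAD_CONST → push 1. Stack: [1]
LOAD_FAST c → push 38. Stack: [1, 38]
BINARY_OP + → 1 + 38 = 39. Stack: [39]
LOAD_CONST → push 6. Stack: [39, 6]
BINARY_OP + → 39 + 6 = 45. Stack: [45]
STORE_FAST u → u=45. Stack: []
LOAD_FAST_LOAD_FAST c,a → push 38,19. Stack: [38, 19]
COMPARE_OP bool(<) → 38 vs 19 = False. Stack: [False]
POP_JUMP_IF_FALSE → pop False; jump. Stack: []
LOAD_CONST → push 11. Stack: [11]
LOAD_FAST b → push 19. Stack: [11, 19]
BINARY_OP * → 11 * 19 = 209. Stack: [209]
STORE_FAST p → p=209. Stack: []
LOAD_FAST p → push 209. Stack: [209]
RETURN_VALUE → return 209.

209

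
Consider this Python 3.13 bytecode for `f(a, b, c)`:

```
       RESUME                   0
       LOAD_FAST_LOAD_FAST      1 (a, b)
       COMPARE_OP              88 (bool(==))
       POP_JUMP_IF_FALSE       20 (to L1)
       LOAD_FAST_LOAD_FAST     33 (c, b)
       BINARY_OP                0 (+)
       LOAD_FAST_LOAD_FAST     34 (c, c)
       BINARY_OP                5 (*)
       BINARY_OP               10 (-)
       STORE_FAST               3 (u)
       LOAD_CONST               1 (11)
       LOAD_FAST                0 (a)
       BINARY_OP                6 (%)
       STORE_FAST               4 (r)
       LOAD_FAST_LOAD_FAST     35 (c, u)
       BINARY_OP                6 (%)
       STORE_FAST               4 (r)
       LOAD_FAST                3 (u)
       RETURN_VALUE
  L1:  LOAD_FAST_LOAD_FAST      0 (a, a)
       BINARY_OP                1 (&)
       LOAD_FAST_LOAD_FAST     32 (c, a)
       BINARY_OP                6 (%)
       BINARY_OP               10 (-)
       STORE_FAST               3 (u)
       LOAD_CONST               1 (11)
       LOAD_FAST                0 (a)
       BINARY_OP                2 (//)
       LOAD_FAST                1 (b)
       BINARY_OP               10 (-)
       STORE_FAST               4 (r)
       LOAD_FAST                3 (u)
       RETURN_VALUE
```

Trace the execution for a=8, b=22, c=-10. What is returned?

LOAD_FAST_LOAD_FAST a,b → push 8,22. Stack: [8, 22]
COMPARE_OP bool(==) → 8 vs 22 = False. Stack: [False]
POP_JUMP_IF_FALSE → pop False; jump. Stack: []
LOAD_FAST_LOAD_FAST a,a → push 8,8. Stack: [8, 8]
BINARY_OP & → 8 & 8 = 8. Stack: [8]
LOAD_FAST_LOAD_FAST c,a → push -10,8. Stack: [8, -10, 8]
BINARY_OP % → -10 % 8 = 6. Stack: [8, 6]
BINARY_OP - → 8 - 6 = 2. Stack: [2]
STORE_FAST u → u=2. Stack: []
LOAD_CONST → push 11. Stack: [11]
LOAD_FAST a → push 8. Stack: [11, 8]
BINARY_OP // → 11 // 8 = 1. Stack: [1]
LOAD_FAST b → push 22. Stack: [1, 22]
BINARY_OP - → 1 - 22 = -21. Stack: [-21]
STORE_FAST r → r=-21. Stack: []
LOAD_FAST u → push 2. Stack: [2]
RETURN_VALUE → return 2.

2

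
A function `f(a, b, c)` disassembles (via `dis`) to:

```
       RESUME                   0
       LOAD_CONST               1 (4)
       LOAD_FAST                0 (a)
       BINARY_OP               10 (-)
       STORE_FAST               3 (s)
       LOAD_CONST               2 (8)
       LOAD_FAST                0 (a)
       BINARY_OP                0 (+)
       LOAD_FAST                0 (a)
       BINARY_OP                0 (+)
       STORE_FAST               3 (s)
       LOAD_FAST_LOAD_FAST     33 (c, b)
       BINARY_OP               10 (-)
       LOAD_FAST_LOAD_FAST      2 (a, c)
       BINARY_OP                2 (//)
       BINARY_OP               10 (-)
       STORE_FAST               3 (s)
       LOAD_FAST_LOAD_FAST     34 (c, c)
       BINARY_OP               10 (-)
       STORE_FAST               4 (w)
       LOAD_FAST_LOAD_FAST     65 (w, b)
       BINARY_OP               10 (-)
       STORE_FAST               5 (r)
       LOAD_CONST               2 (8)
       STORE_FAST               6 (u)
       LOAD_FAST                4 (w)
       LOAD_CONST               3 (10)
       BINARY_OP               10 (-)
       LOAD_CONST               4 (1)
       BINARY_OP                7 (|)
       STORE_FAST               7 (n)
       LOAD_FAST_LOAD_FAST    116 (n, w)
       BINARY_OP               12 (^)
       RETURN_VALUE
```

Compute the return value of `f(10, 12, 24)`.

LOAD_CONST → push 4. Stack: [4]
LOAD_FAST a → push 10. Stack: [4, 10]
BINARY_OP - → 4 - 10 = -6. Stack: [-6]
STORE_FAST s → s=-6. Stack: []
LOAD_CONST → push 8. Stack: [8]
LOAD_FAST a → push 10. Stack: [8, 10]
BINARY_OP + → 8 + 10 = 18. Stack: [18]
LOAD_FAST a → push 10. Stack: [18, 10]
BINARY_OP + → 18 + 10 = 28. Stack: [28]
STORE_FAST s → s=28. Stack: []
LOAD_FAST_LOAD_FAST c,b → push 24,12. Stack: [24, 12]
BINARY_OP - → 24 - 12 = 12. Stack: [12]
LOAD_FAST_LOAD_FAST a,c → push 10,24. Stack: [12, 10, 24]
BINARY_OP // → 10 // 24 = 0. Stack: [12, 0]
BINARY_OP - → 12 - 0 = 12. Stack: [12]
STORE_FAST s → s=12. Stack: []
LOAD_FAST_LOAD_FAST c,c → push 24,24. Stack: [24, 24]
BINARY_OP - → 24 - 24 = 0. Stack: [0]
STORE_FAST w → w=0. Stack: []
LOAD_FAST_LOAD_FAST w,b → push 0,12. Stack: [0, 12]
BINARY_OP - → 0 - 12 = -12. Stack: [-12]
STORE_FAST r → r=-12. Stack: []
LOAD_CONST → push 8. Stack: [8]
STORE_FAST u → u=8. Stack: []
LOAD_FAST w → push 0. Stack: [0]
LOAD_CONST → push 10. Stack: [0, 10]
BINARY_OP - → 0 - 10 = -10. Stack: [-10]
LOAD_CONST → push 1. Stack: [-10, 1]
BINARY_OP | → -10 | 1 = -9. Stack: [-9]
STORE_FAST n → n=-9. Stack: []
LOAD_FAST_LOAD_FAST n,w → push -9,0. Stack: [-9, 0]
BINARY_OP ^ → -9 ^ 0 = -9. Stack: [-9]
RETURN_VALUE → return -9.

-9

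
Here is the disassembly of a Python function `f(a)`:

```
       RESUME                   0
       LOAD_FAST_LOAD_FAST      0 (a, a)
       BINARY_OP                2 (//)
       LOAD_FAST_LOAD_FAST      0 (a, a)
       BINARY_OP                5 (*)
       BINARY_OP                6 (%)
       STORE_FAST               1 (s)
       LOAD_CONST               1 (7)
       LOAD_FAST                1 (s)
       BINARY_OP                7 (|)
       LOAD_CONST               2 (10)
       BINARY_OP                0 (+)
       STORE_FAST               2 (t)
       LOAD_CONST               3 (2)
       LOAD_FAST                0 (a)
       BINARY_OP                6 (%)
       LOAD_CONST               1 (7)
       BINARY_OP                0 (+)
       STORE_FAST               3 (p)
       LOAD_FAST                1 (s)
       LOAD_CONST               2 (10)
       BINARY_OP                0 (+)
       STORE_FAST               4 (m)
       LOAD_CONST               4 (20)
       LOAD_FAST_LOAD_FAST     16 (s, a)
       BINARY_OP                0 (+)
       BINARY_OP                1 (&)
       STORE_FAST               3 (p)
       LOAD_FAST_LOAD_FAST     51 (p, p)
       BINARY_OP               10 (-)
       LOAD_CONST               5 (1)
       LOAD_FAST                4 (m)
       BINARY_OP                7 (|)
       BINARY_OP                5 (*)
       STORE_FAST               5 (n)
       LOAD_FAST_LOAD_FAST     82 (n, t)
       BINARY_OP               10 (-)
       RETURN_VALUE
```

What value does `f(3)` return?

LOAD_FAST_LOAD_FAST a,a → push 3,3. Stack: [3, 3]
BINARY_OP // → 3 // 3 = 1. Stack: [1]
LOAD_FAST_LOAD_FAST a,a → push 3,3. Stack: [1, 3, 3]
BINARY_OP * → 3 * 3 = 9. Stack: [1, 9]
BINARY_OP % → 1 % 9 = 1. Stack: [1]
STORE_FAST s → s=1. Stack: []
LOAD_CONST → push 7. Stack: [7]
LOAD_FAST s → push 1. Stack: [7, 1]
BINARY_OP | → 7 | 1 = 7. Stack: [7]
LOAD_CONST → push 10. Stack: [7, 10]
BINARY_OP + → 7 + 10 = 17. Stack: [17]
STORE_FAST t → t=17. Stack: []
LOAD_CONST → push 2. Stack: [2]
LOAD_FAST a → push 3. Stack: [2, 3]
BINARY_OP % → 2 % 3 = 2. Stack: [2]
LOAD_CONST → push 7. Stack: [2, 7]
BINARY_OP + → 2 + 7 = 9. Stack: [9]
STORE_FAST p → p=9. Stack: []
LOAD_FAST s → push 1. Stack: [1]
LOAD_CONST → push 10. Stack: [1, 10]
BINARY_OP + → 1 + 10 = 11. Stack: [11]
STORE_FAST m → m=11. Stack: []
LOAD_CONST → push 20. Stack: [20]
LOAD_FAST_LOAD_FAST s,a → push 1,3. Stack: [20, 1, 3]
BINARY_OP + → 1 + 3 = 4. Stack: [20, 4]
BINARY_OP & → 20 & 4 = 4. Stack: [4]
STORE_FAST p → p=4. Stack: []
LOAD_FAST_LOAD_FAST p,p → push 4,4. Stack: [4, 4]
BINARY_OP - → 4 - 4 = 0. Stack: [0]
LOAD_CONST → push 1. Stack: [0, 1]
LOAD_FAST m → push 11. Stack: [0, 1, 11]
BINARY_OP | → 1 | 11 = 11. Stack: [0, 11]
BINARY_OP * → 0 * 11 = 0. Stack: [0]
STORE_FAST n → n=0. Stack: []
LOAD_FAST_LOAD_FAST n,t → push 0,17. Stack: [0, 17]
BINARY_OP - → 0 - 17 = -17. Stack: [-17]
RETURN_VALUE → return -17.

-17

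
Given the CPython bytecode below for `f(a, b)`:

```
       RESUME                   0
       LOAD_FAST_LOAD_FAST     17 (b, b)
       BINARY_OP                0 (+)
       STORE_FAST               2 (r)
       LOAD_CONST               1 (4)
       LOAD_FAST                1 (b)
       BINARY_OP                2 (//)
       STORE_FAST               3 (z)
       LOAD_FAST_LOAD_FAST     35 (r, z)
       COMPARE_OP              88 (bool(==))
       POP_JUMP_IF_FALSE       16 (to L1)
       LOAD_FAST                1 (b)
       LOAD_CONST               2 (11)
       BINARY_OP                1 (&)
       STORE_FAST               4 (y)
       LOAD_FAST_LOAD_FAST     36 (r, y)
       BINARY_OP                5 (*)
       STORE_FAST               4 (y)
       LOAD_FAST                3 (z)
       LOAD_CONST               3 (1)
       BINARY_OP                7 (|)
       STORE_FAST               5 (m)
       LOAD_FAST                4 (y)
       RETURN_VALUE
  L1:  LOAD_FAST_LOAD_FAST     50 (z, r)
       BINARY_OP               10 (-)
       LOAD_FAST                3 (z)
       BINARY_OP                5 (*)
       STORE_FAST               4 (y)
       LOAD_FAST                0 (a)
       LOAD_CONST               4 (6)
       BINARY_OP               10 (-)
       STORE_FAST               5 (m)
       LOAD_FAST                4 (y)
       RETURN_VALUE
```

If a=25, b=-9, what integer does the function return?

LOAD_FAST_LOAD_FAST b,b → push -9,-9. Stack: [-9, -9]
BINARY_OP + → -9 + -9 = -18. Stack: [-18]
STORE_FAST r → r=-18. Stack: []
LOAD_CONST → push 4. Stack: [4]
LOAD_FAST b → push -9. Stack: [4, -9]
BINARY_OP // → 4 // -9 = -1. Stack: [-1]
STORE_FAST z → z=-1. Stack: []
LOAD_FAST_LOAD_FAST r,z → push -18,-1. Stack: [-18, -1]
COMPARE_OP bool(==) → -18 vs -1 = False. Stack: [False]
POP_JUMP_IF_FALSE → pop False; jump. Stack: []
LOAD_FAST_LOAD_FAST z,r → push -1,-18. Stack: [-1, -18]
BINARY_OP - → -1 - -18 = 17. Stack: [17]
LOAD_FAST z → push -1. Stack: [17, -1]
BINARY_OP * → 17 * -1 = -17. Stack: [-17]
STORE_FAST y → y=-17. Stack: []
LOAD_FAST a → push 25. Stack: [25]
LOAD_CONST → push 6. Stack: [25, 6]
BINARY_OP - → 25 - 6 = 19. Stack: [19]
STORE_FAST m → m=19. Stack: []
LOAD_FAST y → push -17. Stack: [-17]
RETURN_VALUE → return -17.

-17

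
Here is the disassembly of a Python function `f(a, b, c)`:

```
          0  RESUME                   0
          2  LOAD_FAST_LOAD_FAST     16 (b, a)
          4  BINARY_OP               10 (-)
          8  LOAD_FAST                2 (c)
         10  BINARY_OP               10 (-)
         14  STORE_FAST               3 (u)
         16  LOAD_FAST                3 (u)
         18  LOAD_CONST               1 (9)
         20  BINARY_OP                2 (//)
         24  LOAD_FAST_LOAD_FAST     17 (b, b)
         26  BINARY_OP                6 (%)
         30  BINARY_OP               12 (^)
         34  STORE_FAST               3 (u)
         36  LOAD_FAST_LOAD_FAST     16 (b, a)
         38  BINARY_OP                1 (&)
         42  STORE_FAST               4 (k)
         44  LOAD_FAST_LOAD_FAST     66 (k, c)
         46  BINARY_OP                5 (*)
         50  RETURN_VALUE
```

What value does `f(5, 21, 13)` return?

65

LOAD_FAST_LOAD_FAST b,a → push 21,5. Stack: [21, 5]
BINARY_OP - → 21 - 5 = 16. Stack: [16]
LOAD_FAST c → push 13. Stack: [16, 13]
BINARY_OP - → 16 - 13 = 3. Stack: [3]
STORE_FAST u → u=3. Stack: []
LOAD_FAST u → push 3. Stack: [3]
LOAD_CONST → push 9. Stack: [3, 9]
BINARY_OP // → 3 // 9 = 0. Stack: [0]
LOAD_FAST_LOAD_FAST b,b → push 21,21. Stack: [0, 21, 21]
BINARY_OP % → 21 % 21 = 0. Stack: [0, 0]
BINARY_OP ^ → 0 ^ 0 = 0. Stack: [0]
STORE_FAST u → u=0. Stack: []
LOAD_FAST_LOAD_FAST b,a → push 21,5. Stack: [21, 5]
BINARY_OP & → 21 & 5 = 5. Stack: [5]
STORE_FAST k → k=5. Stack: []
LOAD_FAST_LOAD_FAST k,c → push 5,13. Stack: [5, 13]
BINARY_OP * → 5 * 13 = 65. Stack: [65]
RETURN_VALUE → return 65.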